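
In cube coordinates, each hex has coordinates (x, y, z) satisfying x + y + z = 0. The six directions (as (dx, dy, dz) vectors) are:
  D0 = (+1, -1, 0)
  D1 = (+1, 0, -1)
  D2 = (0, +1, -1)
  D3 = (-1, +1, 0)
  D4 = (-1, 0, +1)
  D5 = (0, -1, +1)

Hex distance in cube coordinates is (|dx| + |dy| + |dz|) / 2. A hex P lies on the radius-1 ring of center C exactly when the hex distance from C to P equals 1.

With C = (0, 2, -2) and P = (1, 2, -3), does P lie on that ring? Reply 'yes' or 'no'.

Answer: yes

Derivation:
|px - cx| = |1 - 0| = 1
|py - cy| = |2 - 2| = 0
|pz - cz| = |-3 - (-2)| = 1
distance = (1+0+1)/2 = 2/2 = 1
radius = 1; distance == radius -> yes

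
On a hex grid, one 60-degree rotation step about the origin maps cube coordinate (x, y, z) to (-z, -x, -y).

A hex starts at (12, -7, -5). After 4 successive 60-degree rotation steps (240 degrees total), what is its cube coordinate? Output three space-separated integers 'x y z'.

Answer: -5 12 -7

Derivation:
Start: (12, -7, -5)
Step 1: (12, -7, -5) -> (-(-5), -(12), -(-7)) = (5, -12, 7)
Step 2: (5, -12, 7) -> (-(7), -(5), -(-12)) = (-7, -5, 12)
Step 3: (-7, -5, 12) -> (-(12), -(-7), -(-5)) = (-12, 7, 5)
Step 4: (-12, 7, 5) -> (-(5), -(-12), -(7)) = (-5, 12, -7)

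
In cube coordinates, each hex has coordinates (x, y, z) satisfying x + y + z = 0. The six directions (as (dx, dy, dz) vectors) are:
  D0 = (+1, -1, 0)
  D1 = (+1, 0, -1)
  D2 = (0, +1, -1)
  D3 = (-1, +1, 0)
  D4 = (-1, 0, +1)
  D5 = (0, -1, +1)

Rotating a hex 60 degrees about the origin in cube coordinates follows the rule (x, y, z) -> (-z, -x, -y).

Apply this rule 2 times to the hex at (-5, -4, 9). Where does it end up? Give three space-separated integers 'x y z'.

Start: (-5, -4, 9)
Step 1: (-5, -4, 9) -> (-(9), -(-5), -(-4)) = (-9, 5, 4)
Step 2: (-9, 5, 4) -> (-(4), -(-9), -(5)) = (-4, 9, -5)

Answer: -4 9 -5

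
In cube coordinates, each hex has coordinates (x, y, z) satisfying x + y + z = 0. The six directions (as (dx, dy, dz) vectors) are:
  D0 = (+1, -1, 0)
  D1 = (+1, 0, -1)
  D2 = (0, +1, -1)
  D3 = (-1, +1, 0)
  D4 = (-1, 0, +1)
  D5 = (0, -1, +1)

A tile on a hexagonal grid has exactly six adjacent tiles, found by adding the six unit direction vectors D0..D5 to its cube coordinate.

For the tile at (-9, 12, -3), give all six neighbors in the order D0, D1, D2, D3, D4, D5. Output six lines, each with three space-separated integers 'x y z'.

Center: (-9, 12, -3). Add each direction:
  D0: (-9, 12, -3) + (1, -1, 0) = (-8, 11, -3)
  D1: (-9, 12, -3) + (1, 0, -1) = (-8, 12, -4)
  D2: (-9, 12, -3) + (0, 1, -1) = (-9, 13, -4)
  D3: (-9, 12, -3) + (-1, 1, 0) = (-10, 13, -3)
  D4: (-9, 12, -3) + (-1, 0, 1) = (-10, 12, -2)
  D5: (-9, 12, -3) + (0, -1, 1) = (-9, 11, -2)

Answer: -8 11 -3
-8 12 -4
-9 13 -4
-10 13 -3
-10 12 -2
-9 11 -2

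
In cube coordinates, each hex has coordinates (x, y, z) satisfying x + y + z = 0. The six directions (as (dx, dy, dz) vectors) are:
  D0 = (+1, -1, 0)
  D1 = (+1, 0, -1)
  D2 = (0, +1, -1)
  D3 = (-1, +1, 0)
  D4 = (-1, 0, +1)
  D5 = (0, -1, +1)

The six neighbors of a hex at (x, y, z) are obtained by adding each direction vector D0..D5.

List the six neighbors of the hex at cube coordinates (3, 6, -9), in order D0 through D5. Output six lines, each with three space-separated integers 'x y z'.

Answer: 4 5 -9
4 6 -10
3 7 -10
2 7 -9
2 6 -8
3 5 -8

Derivation:
Center: (3, 6, -9). Add each direction:
  D0: (3, 6, -9) + (1, -1, 0) = (4, 5, -9)
  D1: (3, 6, -9) + (1, 0, -1) = (4, 6, -10)
  D2: (3, 6, -9) + (0, 1, -1) = (3, 7, -10)
  D3: (3, 6, -9) + (-1, 1, 0) = (2, 7, -9)
  D4: (3, 6, -9) + (-1, 0, 1) = (2, 6, -8)
  D5: (3, 6, -9) + (0, -1, 1) = (3, 5, -8)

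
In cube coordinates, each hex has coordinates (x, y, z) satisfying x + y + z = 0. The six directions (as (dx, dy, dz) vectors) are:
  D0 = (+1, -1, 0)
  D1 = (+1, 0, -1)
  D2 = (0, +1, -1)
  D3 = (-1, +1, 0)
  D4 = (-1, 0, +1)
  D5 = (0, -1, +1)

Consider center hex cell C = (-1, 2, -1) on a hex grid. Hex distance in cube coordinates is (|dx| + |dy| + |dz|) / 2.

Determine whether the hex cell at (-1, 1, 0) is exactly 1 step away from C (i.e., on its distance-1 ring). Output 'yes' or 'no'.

Answer: yes

Derivation:
|px - cx| = |-1 - (-1)| = 0
|py - cy| = |1 - 2| = 1
|pz - cz| = |0 - (-1)| = 1
distance = (0+1+1)/2 = 2/2 = 1
radius = 1; distance == radius -> yes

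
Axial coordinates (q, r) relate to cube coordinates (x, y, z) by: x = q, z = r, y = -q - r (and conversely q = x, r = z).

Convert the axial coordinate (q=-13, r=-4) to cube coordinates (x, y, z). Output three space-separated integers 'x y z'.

x = q = -13
z = r = -4
y = -x - z = -(-13) - (-4) = 17

Answer: -13 17 -4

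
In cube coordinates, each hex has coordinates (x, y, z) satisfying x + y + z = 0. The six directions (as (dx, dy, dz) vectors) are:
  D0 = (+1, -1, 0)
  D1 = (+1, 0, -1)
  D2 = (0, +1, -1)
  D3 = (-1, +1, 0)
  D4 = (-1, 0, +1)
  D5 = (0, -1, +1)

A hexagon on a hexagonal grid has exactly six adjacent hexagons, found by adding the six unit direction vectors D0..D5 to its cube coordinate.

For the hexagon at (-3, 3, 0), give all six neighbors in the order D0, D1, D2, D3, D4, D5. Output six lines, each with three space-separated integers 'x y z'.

Center: (-3, 3, 0). Add each direction:
  D0: (-3, 3, 0) + (1, -1, 0) = (-2, 2, 0)
  D1: (-3, 3, 0) + (1, 0, -1) = (-2, 3, -1)
  D2: (-3, 3, 0) + (0, 1, -1) = (-3, 4, -1)
  D3: (-3, 3, 0) + (-1, 1, 0) = (-4, 4, 0)
  D4: (-3, 3, 0) + (-1, 0, 1) = (-4, 3, 1)
  D5: (-3, 3, 0) + (0, -1, 1) = (-3, 2, 1)

Answer: -2 2 0
-2 3 -1
-3 4 -1
-4 4 0
-4 3 1
-3 2 1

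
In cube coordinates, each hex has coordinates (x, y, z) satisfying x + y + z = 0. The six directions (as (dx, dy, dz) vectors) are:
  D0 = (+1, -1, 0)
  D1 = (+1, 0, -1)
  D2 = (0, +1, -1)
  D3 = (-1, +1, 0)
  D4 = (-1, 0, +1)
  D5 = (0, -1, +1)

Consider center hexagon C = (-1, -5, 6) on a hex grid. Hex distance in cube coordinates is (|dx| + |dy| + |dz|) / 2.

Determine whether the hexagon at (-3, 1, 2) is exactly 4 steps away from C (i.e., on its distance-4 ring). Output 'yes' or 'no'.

|px - cx| = |-3 - (-1)| = 2
|py - cy| = |1 - (-5)| = 6
|pz - cz| = |2 - 6| = 4
distance = (2+6+4)/2 = 12/2 = 6
radius = 4; distance != radius -> no

Answer: no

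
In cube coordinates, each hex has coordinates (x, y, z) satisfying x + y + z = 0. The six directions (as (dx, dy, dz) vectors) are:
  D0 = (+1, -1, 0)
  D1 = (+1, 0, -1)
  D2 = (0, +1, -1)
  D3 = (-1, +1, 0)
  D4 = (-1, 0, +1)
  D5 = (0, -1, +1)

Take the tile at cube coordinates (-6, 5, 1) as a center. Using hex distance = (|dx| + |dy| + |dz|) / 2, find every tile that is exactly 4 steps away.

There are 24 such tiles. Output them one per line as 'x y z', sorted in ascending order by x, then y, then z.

Answer: -10 5 5
-10 6 4
-10 7 3
-10 8 2
-10 9 1
-9 4 5
-9 9 0
-8 3 5
-8 9 -1
-7 2 5
-7 9 -2
-6 1 5
-6 9 -3
-5 1 4
-5 8 -3
-4 1 3
-4 7 -3
-3 1 2
-3 6 -3
-2 1 1
-2 2 0
-2 3 -1
-2 4 -2
-2 5 -3

Derivation:
Walk ring at distance 4 from (-6, 5, 1):
Start at center + D4*4 = (-10, 5, 5)
  hex 0: (-10, 5, 5)
  hex 1: (-9, 4, 5)
  hex 2: (-8, 3, 5)
  hex 3: (-7, 2, 5)
  hex 4: (-6, 1, 5)
  hex 5: (-5, 1, 4)
  hex 6: (-4, 1, 3)
  hex 7: (-3, 1, 2)
  hex 8: (-2, 1, 1)
  hex 9: (-2, 2, 0)
  hex 10: (-2, 3, -1)
  hex 11: (-2, 4, -2)
  hex 12: (-2, 5, -3)
  hex 13: (-3, 6, -3)
  hex 14: (-4, 7, -3)
  hex 15: (-5, 8, -3)
  hex 16: (-6, 9, -3)
  hex 17: (-7, 9, -2)
  hex 18: (-8, 9, -1)
  hex 19: (-9, 9, 0)
  hex 20: (-10, 9, 1)
  hex 21: (-10, 8, 2)
  hex 22: (-10, 7, 3)
  hex 23: (-10, 6, 4)
Sorted: 24 hexes.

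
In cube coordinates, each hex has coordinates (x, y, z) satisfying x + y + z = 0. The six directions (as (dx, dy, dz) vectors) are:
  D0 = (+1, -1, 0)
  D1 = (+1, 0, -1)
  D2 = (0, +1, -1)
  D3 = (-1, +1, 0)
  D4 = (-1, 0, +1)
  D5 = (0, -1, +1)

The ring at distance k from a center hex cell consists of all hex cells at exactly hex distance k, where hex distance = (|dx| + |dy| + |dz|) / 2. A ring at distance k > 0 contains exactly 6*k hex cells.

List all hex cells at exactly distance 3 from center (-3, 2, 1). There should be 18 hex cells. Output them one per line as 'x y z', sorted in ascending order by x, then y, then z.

Answer: -6 2 4
-6 3 3
-6 4 2
-6 5 1
-5 1 4
-5 5 0
-4 0 4
-4 5 -1
-3 -1 4
-3 5 -2
-2 -1 3
-2 4 -2
-1 -1 2
-1 3 -2
0 -1 1
0 0 0
0 1 -1
0 2 -2

Derivation:
Walk ring at distance 3 from (-3, 2, 1):
Start at center + D4*3 = (-6, 2, 4)
  hex 0: (-6, 2, 4)
  hex 1: (-5, 1, 4)
  hex 2: (-4, 0, 4)
  hex 3: (-3, -1, 4)
  hex 4: (-2, -1, 3)
  hex 5: (-1, -1, 2)
  hex 6: (0, -1, 1)
  hex 7: (0, 0, 0)
  hex 8: (0, 1, -1)
  hex 9: (0, 2, -2)
  hex 10: (-1, 3, -2)
  hex 11: (-2, 4, -2)
  hex 12: (-3, 5, -2)
  hex 13: (-4, 5, -1)
  hex 14: (-5, 5, 0)
  hex 15: (-6, 5, 1)
  hex 16: (-6, 4, 2)
  hex 17: (-6, 3, 3)
Sorted: 18 hexes.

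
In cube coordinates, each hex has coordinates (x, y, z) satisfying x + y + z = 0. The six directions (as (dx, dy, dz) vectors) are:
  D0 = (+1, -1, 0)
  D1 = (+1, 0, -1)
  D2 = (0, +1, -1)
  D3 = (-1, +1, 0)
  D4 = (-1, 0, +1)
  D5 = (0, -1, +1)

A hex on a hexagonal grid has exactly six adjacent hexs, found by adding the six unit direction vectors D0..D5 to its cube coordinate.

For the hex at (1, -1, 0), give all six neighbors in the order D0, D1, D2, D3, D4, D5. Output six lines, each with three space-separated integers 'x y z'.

Answer: 2 -2 0
2 -1 -1
1 0 -1
0 0 0
0 -1 1
1 -2 1

Derivation:
Center: (1, -1, 0). Add each direction:
  D0: (1, -1, 0) + (1, -1, 0) = (2, -2, 0)
  D1: (1, -1, 0) + (1, 0, -1) = (2, -1, -1)
  D2: (1, -1, 0) + (0, 1, -1) = (1, 0, -1)
  D3: (1, -1, 0) + (-1, 1, 0) = (0, 0, 0)
  D4: (1, -1, 0) + (-1, 0, 1) = (0, -1, 1)
  D5: (1, -1, 0) + (0, -1, 1) = (1, -2, 1)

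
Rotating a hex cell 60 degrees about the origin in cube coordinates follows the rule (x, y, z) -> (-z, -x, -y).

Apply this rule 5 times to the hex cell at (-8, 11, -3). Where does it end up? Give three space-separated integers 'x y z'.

Start: (-8, 11, -3)
Step 1: (-8, 11, -3) -> (-(-3), -(-8), -(11)) = (3, 8, -11)
Step 2: (3, 8, -11) -> (-(-11), -(3), -(8)) = (11, -3, -8)
Step 3: (11, -3, -8) -> (-(-8), -(11), -(-3)) = (8, -11, 3)
Step 4: (8, -11, 3) -> (-(3), -(8), -(-11)) = (-3, -8, 11)
Step 5: (-3, -8, 11) -> (-(11), -(-3), -(-8)) = (-11, 3, 8)

Answer: -11 3 8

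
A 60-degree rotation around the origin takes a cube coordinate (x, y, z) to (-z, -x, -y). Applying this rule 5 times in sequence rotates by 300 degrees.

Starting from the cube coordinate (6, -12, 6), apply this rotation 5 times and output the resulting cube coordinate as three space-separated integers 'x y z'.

Start: (6, -12, 6)
Step 1: (6, -12, 6) -> (-(6), -(6), -(-12)) = (-6, -6, 12)
Step 2: (-6, -6, 12) -> (-(12), -(-6), -(-6)) = (-12, 6, 6)
Step 3: (-12, 6, 6) -> (-(6), -(-12), -(6)) = (-6, 12, -6)
Step 4: (-6, 12, -6) -> (-(-6), -(-6), -(12)) = (6, 6, -12)
Step 5: (6, 6, -12) -> (-(-12), -(6), -(6)) = (12, -6, -6)

Answer: 12 -6 -6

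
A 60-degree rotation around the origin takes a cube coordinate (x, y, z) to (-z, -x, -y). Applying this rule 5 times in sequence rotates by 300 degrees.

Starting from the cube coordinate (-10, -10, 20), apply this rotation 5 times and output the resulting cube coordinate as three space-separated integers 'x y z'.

Start: (-10, -10, 20)
Step 1: (-10, -10, 20) -> (-(20), -(-10), -(-10)) = (-20, 10, 10)
Step 2: (-20, 10, 10) -> (-(10), -(-20), -(10)) = (-10, 20, -10)
Step 3: (-10, 20, -10) -> (-(-10), -(-10), -(20)) = (10, 10, -20)
Step 4: (10, 10, -20) -> (-(-20), -(10), -(10)) = (20, -10, -10)
Step 5: (20, -10, -10) -> (-(-10), -(20), -(-10)) = (10, -20, 10)

Answer: 10 -20 10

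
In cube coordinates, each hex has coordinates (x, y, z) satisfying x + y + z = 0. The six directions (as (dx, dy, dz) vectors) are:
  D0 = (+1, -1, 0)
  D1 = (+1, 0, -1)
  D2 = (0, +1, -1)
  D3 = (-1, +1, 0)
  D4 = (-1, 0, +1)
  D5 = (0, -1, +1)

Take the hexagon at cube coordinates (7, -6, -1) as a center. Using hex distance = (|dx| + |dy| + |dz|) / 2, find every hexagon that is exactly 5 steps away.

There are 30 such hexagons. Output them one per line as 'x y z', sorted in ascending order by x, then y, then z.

Walk ring at distance 5 from (7, -6, -1):
Start at center + D4*5 = (2, -6, 4)
  hex 0: (2, -6, 4)
  hex 1: (3, -7, 4)
  hex 2: (4, -8, 4)
  hex 3: (5, -9, 4)
  hex 4: (6, -10, 4)
  hex 5: (7, -11, 4)
  hex 6: (8, -11, 3)
  hex 7: (9, -11, 2)
  hex 8: (10, -11, 1)
  hex 9: (11, -11, 0)
  hex 10: (12, -11, -1)
  hex 11: (12, -10, -2)
  hex 12: (12, -9, -3)
  hex 13: (12, -8, -4)
  hex 14: (12, -7, -5)
  hex 15: (12, -6, -6)
  hex 16: (11, -5, -6)
  hex 17: (10, -4, -6)
  hex 18: (9, -3, -6)
  hex 19: (8, -2, -6)
  hex 20: (7, -1, -6)
  hex 21: (6, -1, -5)
  hex 22: (5, -1, -4)
  hex 23: (4, -1, -3)
  hex 24: (3, -1, -2)
  hex 25: (2, -1, -1)
  hex 26: (2, -2, 0)
  hex 27: (2, -3, 1)
  hex 28: (2, -4, 2)
  hex 29: (2, -5, 3)
Sorted: 30 hexes.

Answer: 2 -6 4
2 -5 3
2 -4 2
2 -3 1
2 -2 0
2 -1 -1
3 -7 4
3 -1 -2
4 -8 4
4 -1 -3
5 -9 4
5 -1 -4
6 -10 4
6 -1 -5
7 -11 4
7 -1 -6
8 -11 3
8 -2 -6
9 -11 2
9 -3 -6
10 -11 1
10 -4 -6
11 -11 0
11 -5 -6
12 -11 -1
12 -10 -2
12 -9 -3
12 -8 -4
12 -7 -5
12 -6 -6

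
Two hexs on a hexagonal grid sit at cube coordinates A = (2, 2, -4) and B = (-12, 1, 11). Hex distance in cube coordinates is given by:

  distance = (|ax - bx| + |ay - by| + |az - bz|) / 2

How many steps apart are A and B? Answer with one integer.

Answer: 15

Derivation:
|ax - bx| = |2 - (-12)| = 14
|ay - by| = |2 - 1| = 1
|az - bz| = |-4 - 11| = 15
distance = (14 + 1 + 15) / 2 = 30 / 2 = 15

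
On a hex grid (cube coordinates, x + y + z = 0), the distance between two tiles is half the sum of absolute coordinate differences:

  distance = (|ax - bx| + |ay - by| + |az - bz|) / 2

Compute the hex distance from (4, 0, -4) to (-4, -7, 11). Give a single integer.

|ax - bx| = |4 - (-4)| = 8
|ay - by| = |0 - (-7)| = 7
|az - bz| = |-4 - 11| = 15
distance = (8 + 7 + 15) / 2 = 30 / 2 = 15

Answer: 15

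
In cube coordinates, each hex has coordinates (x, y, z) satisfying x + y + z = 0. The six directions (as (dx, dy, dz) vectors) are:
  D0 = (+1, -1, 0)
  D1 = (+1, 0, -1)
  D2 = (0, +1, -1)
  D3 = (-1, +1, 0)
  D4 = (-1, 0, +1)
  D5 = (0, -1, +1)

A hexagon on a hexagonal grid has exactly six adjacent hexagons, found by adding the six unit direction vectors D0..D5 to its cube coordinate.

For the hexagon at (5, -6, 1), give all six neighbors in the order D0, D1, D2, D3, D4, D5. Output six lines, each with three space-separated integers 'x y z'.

Center: (5, -6, 1). Add each direction:
  D0: (5, -6, 1) + (1, -1, 0) = (6, -7, 1)
  D1: (5, -6, 1) + (1, 0, -1) = (6, -6, 0)
  D2: (5, -6, 1) + (0, 1, -1) = (5, -5, 0)
  D3: (5, -6, 1) + (-1, 1, 0) = (4, -5, 1)
  D4: (5, -6, 1) + (-1, 0, 1) = (4, -6, 2)
  D5: (5, -6, 1) + (0, -1, 1) = (5, -7, 2)

Answer: 6 -7 1
6 -6 0
5 -5 0
4 -5 1
4 -6 2
5 -7 2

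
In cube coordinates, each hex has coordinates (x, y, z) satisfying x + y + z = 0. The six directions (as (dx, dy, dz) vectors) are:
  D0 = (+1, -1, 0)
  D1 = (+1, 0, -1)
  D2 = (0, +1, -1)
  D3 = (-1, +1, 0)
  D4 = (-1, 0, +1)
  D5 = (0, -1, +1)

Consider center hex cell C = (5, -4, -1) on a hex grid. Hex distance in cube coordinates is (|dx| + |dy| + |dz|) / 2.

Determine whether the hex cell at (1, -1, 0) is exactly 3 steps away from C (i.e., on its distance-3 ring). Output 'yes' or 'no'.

|px - cx| = |1 - 5| = 4
|py - cy| = |-1 - (-4)| = 3
|pz - cz| = |0 - (-1)| = 1
distance = (4+3+1)/2 = 8/2 = 4
radius = 3; distance != radius -> no

Answer: no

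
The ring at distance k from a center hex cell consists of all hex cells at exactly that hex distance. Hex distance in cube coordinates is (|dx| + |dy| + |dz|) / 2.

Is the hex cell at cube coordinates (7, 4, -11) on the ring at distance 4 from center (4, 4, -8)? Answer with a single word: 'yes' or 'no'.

|px - cx| = |7 - 4| = 3
|py - cy| = |4 - 4| = 0
|pz - cz| = |-11 - (-8)| = 3
distance = (3+0+3)/2 = 6/2 = 3
radius = 4; distance != radius -> no

Answer: no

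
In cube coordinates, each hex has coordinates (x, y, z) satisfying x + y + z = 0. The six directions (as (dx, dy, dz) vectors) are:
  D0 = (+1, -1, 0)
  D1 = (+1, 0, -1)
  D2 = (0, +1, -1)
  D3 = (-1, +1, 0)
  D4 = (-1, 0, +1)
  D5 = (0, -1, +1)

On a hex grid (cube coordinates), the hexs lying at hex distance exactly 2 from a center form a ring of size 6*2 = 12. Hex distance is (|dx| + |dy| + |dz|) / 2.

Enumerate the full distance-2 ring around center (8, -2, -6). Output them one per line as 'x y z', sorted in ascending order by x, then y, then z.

Walk ring at distance 2 from (8, -2, -6):
Start at center + D4*2 = (6, -2, -4)
  hex 0: (6, -2, -4)
  hex 1: (7, -3, -4)
  hex 2: (8, -4, -4)
  hex 3: (9, -4, -5)
  hex 4: (10, -4, -6)
  hex 5: (10, -3, -7)
  hex 6: (10, -2, -8)
  hex 7: (9, -1, -8)
  hex 8: (8, 0, -8)
  hex 9: (7, 0, -7)
  hex 10: (6, 0, -6)
  hex 11: (6, -1, -5)
Sorted: 12 hexes.

Answer: 6 -2 -4
6 -1 -5
6 0 -6
7 -3 -4
7 0 -7
8 -4 -4
8 0 -8
9 -4 -5
9 -1 -8
10 -4 -6
10 -3 -7
10 -2 -8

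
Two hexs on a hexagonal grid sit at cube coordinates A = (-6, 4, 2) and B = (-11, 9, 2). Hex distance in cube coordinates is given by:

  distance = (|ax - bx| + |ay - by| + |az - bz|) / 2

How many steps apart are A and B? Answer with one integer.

Answer: 5

Derivation:
|ax - bx| = |-6 - (-11)| = 5
|ay - by| = |4 - 9| = 5
|az - bz| = |2 - 2| = 0
distance = (5 + 5 + 0) / 2 = 10 / 2 = 5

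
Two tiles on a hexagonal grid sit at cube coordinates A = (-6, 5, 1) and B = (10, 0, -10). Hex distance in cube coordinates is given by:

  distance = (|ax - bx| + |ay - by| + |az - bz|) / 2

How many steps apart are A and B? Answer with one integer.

Answer: 16

Derivation:
|ax - bx| = |-6 - 10| = 16
|ay - by| = |5 - 0| = 5
|az - bz| = |1 - (-10)| = 11
distance = (16 + 5 + 11) / 2 = 32 / 2 = 16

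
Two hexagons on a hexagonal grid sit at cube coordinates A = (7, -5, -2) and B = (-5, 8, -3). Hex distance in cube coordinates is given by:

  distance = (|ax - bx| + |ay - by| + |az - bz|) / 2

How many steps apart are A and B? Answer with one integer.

Answer: 13

Derivation:
|ax - bx| = |7 - (-5)| = 12
|ay - by| = |-5 - 8| = 13
|az - bz| = |-2 - (-3)| = 1
distance = (12 + 13 + 1) / 2 = 26 / 2 = 13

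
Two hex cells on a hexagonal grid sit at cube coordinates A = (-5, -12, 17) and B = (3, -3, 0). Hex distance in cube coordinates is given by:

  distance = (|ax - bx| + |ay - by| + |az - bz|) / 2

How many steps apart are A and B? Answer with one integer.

Answer: 17

Derivation:
|ax - bx| = |-5 - 3| = 8
|ay - by| = |-12 - (-3)| = 9
|az - bz| = |17 - 0| = 17
distance = (8 + 9 + 17) / 2 = 34 / 2 = 17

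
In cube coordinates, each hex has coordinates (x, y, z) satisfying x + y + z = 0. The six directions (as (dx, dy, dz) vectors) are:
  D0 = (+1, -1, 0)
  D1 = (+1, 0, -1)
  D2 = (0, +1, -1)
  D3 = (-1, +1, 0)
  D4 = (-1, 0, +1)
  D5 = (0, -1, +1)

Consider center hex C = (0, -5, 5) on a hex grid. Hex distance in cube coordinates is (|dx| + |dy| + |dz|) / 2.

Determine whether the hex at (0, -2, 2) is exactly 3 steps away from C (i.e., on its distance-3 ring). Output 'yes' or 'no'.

Answer: yes

Derivation:
|px - cx| = |0 - 0| = 0
|py - cy| = |-2 - (-5)| = 3
|pz - cz| = |2 - 5| = 3
distance = (0+3+3)/2 = 6/2 = 3
radius = 3; distance == radius -> yes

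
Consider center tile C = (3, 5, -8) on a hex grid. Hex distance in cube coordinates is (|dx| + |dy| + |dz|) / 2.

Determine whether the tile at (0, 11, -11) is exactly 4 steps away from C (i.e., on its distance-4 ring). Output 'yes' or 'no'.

Answer: no

Derivation:
|px - cx| = |0 - 3| = 3
|py - cy| = |11 - 5| = 6
|pz - cz| = |-11 - (-8)| = 3
distance = (3+6+3)/2 = 12/2 = 6
radius = 4; distance != radius -> no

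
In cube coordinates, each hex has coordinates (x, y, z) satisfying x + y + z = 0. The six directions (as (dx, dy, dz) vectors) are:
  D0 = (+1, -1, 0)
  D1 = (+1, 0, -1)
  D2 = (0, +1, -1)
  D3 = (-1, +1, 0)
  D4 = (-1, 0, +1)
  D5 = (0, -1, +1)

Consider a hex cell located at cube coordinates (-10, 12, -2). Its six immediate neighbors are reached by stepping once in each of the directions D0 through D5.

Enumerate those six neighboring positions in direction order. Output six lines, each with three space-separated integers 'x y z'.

Answer: -9 11 -2
-9 12 -3
-10 13 -3
-11 13 -2
-11 12 -1
-10 11 -1

Derivation:
Center: (-10, 12, -2). Add each direction:
  D0: (-10, 12, -2) + (1, -1, 0) = (-9, 11, -2)
  D1: (-10, 12, -2) + (1, 0, -1) = (-9, 12, -3)
  D2: (-10, 12, -2) + (0, 1, -1) = (-10, 13, -3)
  D3: (-10, 12, -2) + (-1, 1, 0) = (-11, 13, -2)
  D4: (-10, 12, -2) + (-1, 0, 1) = (-11, 12, -1)
  D5: (-10, 12, -2) + (0, -1, 1) = (-10, 11, -1)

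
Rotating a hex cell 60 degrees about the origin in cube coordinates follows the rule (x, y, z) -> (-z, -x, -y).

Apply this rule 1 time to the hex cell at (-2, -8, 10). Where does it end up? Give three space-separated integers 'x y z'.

Start: (-2, -8, 10)
Step 1: (-2, -8, 10) -> (-(10), -(-2), -(-8)) = (-10, 2, 8)

Answer: -10 2 8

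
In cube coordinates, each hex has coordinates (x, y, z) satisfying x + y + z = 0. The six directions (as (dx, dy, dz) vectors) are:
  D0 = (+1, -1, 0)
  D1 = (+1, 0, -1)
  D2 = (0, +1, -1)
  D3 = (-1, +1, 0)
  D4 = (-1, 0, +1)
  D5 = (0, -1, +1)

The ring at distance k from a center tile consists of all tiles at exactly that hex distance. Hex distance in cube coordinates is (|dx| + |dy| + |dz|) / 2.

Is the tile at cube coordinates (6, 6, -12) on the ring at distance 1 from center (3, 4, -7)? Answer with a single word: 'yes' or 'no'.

|px - cx| = |6 - 3| = 3
|py - cy| = |6 - 4| = 2
|pz - cz| = |-12 - (-7)| = 5
distance = (3+2+5)/2 = 10/2 = 5
radius = 1; distance != radius -> no

Answer: no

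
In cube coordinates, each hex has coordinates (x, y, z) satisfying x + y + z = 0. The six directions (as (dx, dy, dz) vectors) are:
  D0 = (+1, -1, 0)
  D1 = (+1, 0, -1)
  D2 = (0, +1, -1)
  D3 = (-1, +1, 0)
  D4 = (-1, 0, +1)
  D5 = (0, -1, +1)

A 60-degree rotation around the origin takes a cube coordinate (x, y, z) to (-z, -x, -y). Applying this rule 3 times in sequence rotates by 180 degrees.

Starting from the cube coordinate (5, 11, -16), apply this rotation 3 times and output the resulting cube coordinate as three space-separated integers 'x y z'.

Answer: -5 -11 16

Derivation:
Start: (5, 11, -16)
Step 1: (5, 11, -16) -> (-(-16), -(5), -(11)) = (16, -5, -11)
Step 2: (16, -5, -11) -> (-(-11), -(16), -(-5)) = (11, -16, 5)
Step 3: (11, -16, 5) -> (-(5), -(11), -(-16)) = (-5, -11, 16)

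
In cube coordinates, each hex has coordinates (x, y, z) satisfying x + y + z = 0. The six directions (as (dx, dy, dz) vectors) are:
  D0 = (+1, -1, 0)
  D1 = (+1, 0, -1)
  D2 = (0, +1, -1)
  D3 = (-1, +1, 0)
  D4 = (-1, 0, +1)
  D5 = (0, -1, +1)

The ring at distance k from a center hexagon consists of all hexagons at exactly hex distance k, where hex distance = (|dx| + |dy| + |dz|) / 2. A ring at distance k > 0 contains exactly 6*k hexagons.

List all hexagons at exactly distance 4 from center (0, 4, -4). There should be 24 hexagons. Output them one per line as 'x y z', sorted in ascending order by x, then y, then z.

Answer: -4 4 0
-4 5 -1
-4 6 -2
-4 7 -3
-4 8 -4
-3 3 0
-3 8 -5
-2 2 0
-2 8 -6
-1 1 0
-1 8 -7
0 0 0
0 8 -8
1 0 -1
1 7 -8
2 0 -2
2 6 -8
3 0 -3
3 5 -8
4 0 -4
4 1 -5
4 2 -6
4 3 -7
4 4 -8

Derivation:
Walk ring at distance 4 from (0, 4, -4):
Start at center + D4*4 = (-4, 4, 0)
  hex 0: (-4, 4, 0)
  hex 1: (-3, 3, 0)
  hex 2: (-2, 2, 0)
  hex 3: (-1, 1, 0)
  hex 4: (0, 0, 0)
  hex 5: (1, 0, -1)
  hex 6: (2, 0, -2)
  hex 7: (3, 0, -3)
  hex 8: (4, 0, -4)
  hex 9: (4, 1, -5)
  hex 10: (4, 2, -6)
  hex 11: (4, 3, -7)
  hex 12: (4, 4, -8)
  hex 13: (3, 5, -8)
  hex 14: (2, 6, -8)
  hex 15: (1, 7, -8)
  hex 16: (0, 8, -8)
  hex 17: (-1, 8, -7)
  hex 18: (-2, 8, -6)
  hex 19: (-3, 8, -5)
  hex 20: (-4, 8, -4)
  hex 21: (-4, 7, -3)
  hex 22: (-4, 6, -2)
  hex 23: (-4, 5, -1)
Sorted: 24 hexes.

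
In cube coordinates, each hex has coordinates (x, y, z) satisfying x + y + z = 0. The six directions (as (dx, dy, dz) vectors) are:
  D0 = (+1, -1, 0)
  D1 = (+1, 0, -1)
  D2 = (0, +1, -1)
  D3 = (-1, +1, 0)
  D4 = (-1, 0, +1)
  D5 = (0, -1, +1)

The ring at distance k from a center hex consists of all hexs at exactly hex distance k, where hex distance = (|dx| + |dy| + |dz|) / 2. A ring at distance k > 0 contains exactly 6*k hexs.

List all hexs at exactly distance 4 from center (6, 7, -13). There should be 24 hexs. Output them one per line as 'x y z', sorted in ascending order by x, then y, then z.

Walk ring at distance 4 from (6, 7, -13):
Start at center + D4*4 = (2, 7, -9)
  hex 0: (2, 7, -9)
  hex 1: (3, 6, -9)
  hex 2: (4, 5, -9)
  hex 3: (5, 4, -9)
  hex 4: (6, 3, -9)
  hex 5: (7, 3, -10)
  hex 6: (8, 3, -11)
  hex 7: (9, 3, -12)
  hex 8: (10, 3, -13)
  hex 9: (10, 4, -14)
  hex 10: (10, 5, -15)
  hex 11: (10, 6, -16)
  hex 12: (10, 7, -17)
  hex 13: (9, 8, -17)
  hex 14: (8, 9, -17)
  hex 15: (7, 10, -17)
  hex 16: (6, 11, -17)
  hex 17: (5, 11, -16)
  hex 18: (4, 11, -15)
  hex 19: (3, 11, -14)
  hex 20: (2, 11, -13)
  hex 21: (2, 10, -12)
  hex 22: (2, 9, -11)
  hex 23: (2, 8, -10)
Sorted: 24 hexes.

Answer: 2 7 -9
2 8 -10
2 9 -11
2 10 -12
2 11 -13
3 6 -9
3 11 -14
4 5 -9
4 11 -15
5 4 -9
5 11 -16
6 3 -9
6 11 -17
7 3 -10
7 10 -17
8 3 -11
8 9 -17
9 3 -12
9 8 -17
10 3 -13
10 4 -14
10 5 -15
10 6 -16
10 7 -17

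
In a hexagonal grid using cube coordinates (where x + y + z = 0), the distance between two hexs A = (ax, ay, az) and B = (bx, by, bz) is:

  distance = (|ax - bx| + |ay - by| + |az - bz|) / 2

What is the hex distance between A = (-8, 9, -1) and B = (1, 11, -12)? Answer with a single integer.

Answer: 11

Derivation:
|ax - bx| = |-8 - 1| = 9
|ay - by| = |9 - 11| = 2
|az - bz| = |-1 - (-12)| = 11
distance = (9 + 2 + 11) / 2 = 22 / 2 = 11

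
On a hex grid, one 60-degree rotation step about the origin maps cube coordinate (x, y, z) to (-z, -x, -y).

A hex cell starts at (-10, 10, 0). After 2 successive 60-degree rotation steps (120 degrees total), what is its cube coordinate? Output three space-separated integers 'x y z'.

Start: (-10, 10, 0)
Step 1: (-10, 10, 0) -> (-(0), -(-10), -(10)) = (0, 10, -10)
Step 2: (0, 10, -10) -> (-(-10), -(0), -(10)) = (10, 0, -10)

Answer: 10 0 -10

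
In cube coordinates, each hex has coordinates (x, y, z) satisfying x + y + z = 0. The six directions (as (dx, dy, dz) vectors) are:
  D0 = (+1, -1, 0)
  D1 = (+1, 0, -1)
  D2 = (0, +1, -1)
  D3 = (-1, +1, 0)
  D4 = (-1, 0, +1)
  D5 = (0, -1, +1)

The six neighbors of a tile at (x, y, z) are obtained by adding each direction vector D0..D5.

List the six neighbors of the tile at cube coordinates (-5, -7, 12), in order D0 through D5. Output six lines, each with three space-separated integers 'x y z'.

Answer: -4 -8 12
-4 -7 11
-5 -6 11
-6 -6 12
-6 -7 13
-5 -8 13

Derivation:
Center: (-5, -7, 12). Add each direction:
  D0: (-5, -7, 12) + (1, -1, 0) = (-4, -8, 12)
  D1: (-5, -7, 12) + (1, 0, -1) = (-4, -7, 11)
  D2: (-5, -7, 12) + (0, 1, -1) = (-5, -6, 11)
  D3: (-5, -7, 12) + (-1, 1, 0) = (-6, -6, 12)
  D4: (-5, -7, 12) + (-1, 0, 1) = (-6, -7, 13)
  D5: (-5, -7, 12) + (0, -1, 1) = (-5, -8, 13)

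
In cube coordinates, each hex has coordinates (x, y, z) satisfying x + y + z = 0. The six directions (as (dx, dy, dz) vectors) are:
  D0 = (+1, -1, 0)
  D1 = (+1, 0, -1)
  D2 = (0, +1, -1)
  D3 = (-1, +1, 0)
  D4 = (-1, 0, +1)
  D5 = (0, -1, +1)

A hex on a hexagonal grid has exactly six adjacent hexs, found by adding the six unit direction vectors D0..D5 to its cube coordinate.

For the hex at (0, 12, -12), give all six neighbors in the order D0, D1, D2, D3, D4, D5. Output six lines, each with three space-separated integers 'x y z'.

Center: (0, 12, -12). Add each direction:
  D0: (0, 12, -12) + (1, -1, 0) = (1, 11, -12)
  D1: (0, 12, -12) + (1, 0, -1) = (1, 12, -13)
  D2: (0, 12, -12) + (0, 1, -1) = (0, 13, -13)
  D3: (0, 12, -12) + (-1, 1, 0) = (-1, 13, -12)
  D4: (0, 12, -12) + (-1, 0, 1) = (-1, 12, -11)
  D5: (0, 12, -12) + (0, -1, 1) = (0, 11, -11)

Answer: 1 11 -12
1 12 -13
0 13 -13
-1 13 -12
-1 12 -11
0 11 -11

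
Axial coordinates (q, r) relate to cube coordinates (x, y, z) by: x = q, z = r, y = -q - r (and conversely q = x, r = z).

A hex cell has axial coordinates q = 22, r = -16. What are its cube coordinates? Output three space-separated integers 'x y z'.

x = q = 22
z = r = -16
y = -x - z = -(22) - (-16) = -6

Answer: 22 -6 -16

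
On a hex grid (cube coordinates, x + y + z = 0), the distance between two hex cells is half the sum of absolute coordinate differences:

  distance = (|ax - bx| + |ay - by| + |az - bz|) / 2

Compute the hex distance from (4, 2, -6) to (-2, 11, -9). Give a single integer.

|ax - bx| = |4 - (-2)| = 6
|ay - by| = |2 - 11| = 9
|az - bz| = |-6 - (-9)| = 3
distance = (6 + 9 + 3) / 2 = 18 / 2 = 9

Answer: 9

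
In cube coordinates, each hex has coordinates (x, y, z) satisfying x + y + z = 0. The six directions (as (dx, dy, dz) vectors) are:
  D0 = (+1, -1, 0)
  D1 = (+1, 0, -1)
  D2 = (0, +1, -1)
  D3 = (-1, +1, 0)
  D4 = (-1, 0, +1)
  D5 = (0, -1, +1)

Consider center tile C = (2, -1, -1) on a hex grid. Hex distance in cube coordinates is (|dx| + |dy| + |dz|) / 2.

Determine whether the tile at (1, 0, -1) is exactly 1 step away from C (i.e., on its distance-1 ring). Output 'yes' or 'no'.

|px - cx| = |1 - 2| = 1
|py - cy| = |0 - (-1)| = 1
|pz - cz| = |-1 - (-1)| = 0
distance = (1+1+0)/2 = 2/2 = 1
radius = 1; distance == radius -> yes

Answer: yes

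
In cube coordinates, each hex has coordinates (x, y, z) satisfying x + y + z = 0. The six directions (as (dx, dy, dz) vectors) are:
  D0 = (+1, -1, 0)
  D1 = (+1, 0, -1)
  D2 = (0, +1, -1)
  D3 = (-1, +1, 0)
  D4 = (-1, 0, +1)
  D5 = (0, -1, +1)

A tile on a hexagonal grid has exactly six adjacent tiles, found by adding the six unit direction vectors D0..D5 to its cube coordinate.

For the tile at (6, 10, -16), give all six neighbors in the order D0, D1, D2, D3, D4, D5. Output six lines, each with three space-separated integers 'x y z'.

Answer: 7 9 -16
7 10 -17
6 11 -17
5 11 -16
5 10 -15
6 9 -15

Derivation:
Center: (6, 10, -16). Add each direction:
  D0: (6, 10, -16) + (1, -1, 0) = (7, 9, -16)
  D1: (6, 10, -16) + (1, 0, -1) = (7, 10, -17)
  D2: (6, 10, -16) + (0, 1, -1) = (6, 11, -17)
  D3: (6, 10, -16) + (-1, 1, 0) = (5, 11, -16)
  D4: (6, 10, -16) + (-1, 0, 1) = (5, 10, -15)
  D5: (6, 10, -16) + (0, -1, 1) = (6, 9, -15)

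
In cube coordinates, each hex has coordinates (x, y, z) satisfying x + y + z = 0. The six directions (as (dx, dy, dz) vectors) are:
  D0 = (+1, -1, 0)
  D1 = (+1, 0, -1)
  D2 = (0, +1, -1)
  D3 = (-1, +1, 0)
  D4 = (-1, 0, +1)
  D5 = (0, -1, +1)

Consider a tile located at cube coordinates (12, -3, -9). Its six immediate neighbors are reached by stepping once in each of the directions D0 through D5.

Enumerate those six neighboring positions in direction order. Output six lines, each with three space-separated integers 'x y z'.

Center: (12, -3, -9). Add each direction:
  D0: (12, -3, -9) + (1, -1, 0) = (13, -4, -9)
  D1: (12, -3, -9) + (1, 0, -1) = (13, -3, -10)
  D2: (12, -3, -9) + (0, 1, -1) = (12, -2, -10)
  D3: (12, -3, -9) + (-1, 1, 0) = (11, -2, -9)
  D4: (12, -3, -9) + (-1, 0, 1) = (11, -3, -8)
  D5: (12, -3, -9) + (0, -1, 1) = (12, -4, -8)

Answer: 13 -4 -9
13 -3 -10
12 -2 -10
11 -2 -9
11 -3 -8
12 -4 -8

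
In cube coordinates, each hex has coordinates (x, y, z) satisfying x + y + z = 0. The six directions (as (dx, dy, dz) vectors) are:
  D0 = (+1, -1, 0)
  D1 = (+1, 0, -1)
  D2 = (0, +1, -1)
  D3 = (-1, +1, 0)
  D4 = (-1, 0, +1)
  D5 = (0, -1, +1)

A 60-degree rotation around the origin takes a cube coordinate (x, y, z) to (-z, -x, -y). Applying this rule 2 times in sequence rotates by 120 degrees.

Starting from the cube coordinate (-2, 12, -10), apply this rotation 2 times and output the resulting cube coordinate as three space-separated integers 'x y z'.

Start: (-2, 12, -10)
Step 1: (-2, 12, -10) -> (-(-10), -(-2), -(12)) = (10, 2, -12)
Step 2: (10, 2, -12) -> (-(-12), -(10), -(2)) = (12, -10, -2)

Answer: 12 -10 -2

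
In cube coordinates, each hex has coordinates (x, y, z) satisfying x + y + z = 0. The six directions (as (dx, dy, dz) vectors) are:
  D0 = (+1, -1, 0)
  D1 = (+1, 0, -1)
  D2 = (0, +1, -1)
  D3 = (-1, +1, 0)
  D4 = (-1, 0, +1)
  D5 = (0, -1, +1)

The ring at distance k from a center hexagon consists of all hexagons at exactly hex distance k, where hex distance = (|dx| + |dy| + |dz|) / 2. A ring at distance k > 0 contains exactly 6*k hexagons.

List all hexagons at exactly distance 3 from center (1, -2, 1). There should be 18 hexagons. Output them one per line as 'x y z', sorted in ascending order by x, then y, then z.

Walk ring at distance 3 from (1, -2, 1):
Start at center + D4*3 = (-2, -2, 4)
  hex 0: (-2, -2, 4)
  hex 1: (-1, -3, 4)
  hex 2: (0, -4, 4)
  hex 3: (1, -5, 4)
  hex 4: (2, -5, 3)
  hex 5: (3, -5, 2)
  hex 6: (4, -5, 1)
  hex 7: (4, -4, 0)
  hex 8: (4, -3, -1)
  hex 9: (4, -2, -2)
  hex 10: (3, -1, -2)
  hex 11: (2, 0, -2)
  hex 12: (1, 1, -2)
  hex 13: (0, 1, -1)
  hex 14: (-1, 1, 0)
  hex 15: (-2, 1, 1)
  hex 16: (-2, 0, 2)
  hex 17: (-2, -1, 3)
Sorted: 18 hexes.

Answer: -2 -2 4
-2 -1 3
-2 0 2
-2 1 1
-1 -3 4
-1 1 0
0 -4 4
0 1 -1
1 -5 4
1 1 -2
2 -5 3
2 0 -2
3 -5 2
3 -1 -2
4 -5 1
4 -4 0
4 -3 -1
4 -2 -2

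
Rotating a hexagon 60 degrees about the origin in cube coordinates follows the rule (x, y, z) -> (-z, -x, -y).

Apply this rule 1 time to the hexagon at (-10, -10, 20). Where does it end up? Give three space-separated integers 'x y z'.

Start: (-10, -10, 20)
Step 1: (-10, -10, 20) -> (-(20), -(-10), -(-10)) = (-20, 10, 10)

Answer: -20 10 10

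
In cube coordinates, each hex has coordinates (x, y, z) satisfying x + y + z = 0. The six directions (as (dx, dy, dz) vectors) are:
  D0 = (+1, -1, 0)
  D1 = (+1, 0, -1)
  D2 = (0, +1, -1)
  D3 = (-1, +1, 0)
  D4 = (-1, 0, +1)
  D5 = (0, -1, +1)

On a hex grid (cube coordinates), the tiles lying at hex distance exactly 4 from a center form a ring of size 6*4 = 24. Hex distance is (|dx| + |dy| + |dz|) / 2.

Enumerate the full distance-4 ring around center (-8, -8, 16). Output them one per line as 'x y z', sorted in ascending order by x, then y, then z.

Answer: -12 -8 20
-12 -7 19
-12 -6 18
-12 -5 17
-12 -4 16
-11 -9 20
-11 -4 15
-10 -10 20
-10 -4 14
-9 -11 20
-9 -4 13
-8 -12 20
-8 -4 12
-7 -12 19
-7 -5 12
-6 -12 18
-6 -6 12
-5 -12 17
-5 -7 12
-4 -12 16
-4 -11 15
-4 -10 14
-4 -9 13
-4 -8 12

Derivation:
Walk ring at distance 4 from (-8, -8, 16):
Start at center + D4*4 = (-12, -8, 20)
  hex 0: (-12, -8, 20)
  hex 1: (-11, -9, 20)
  hex 2: (-10, -10, 20)
  hex 3: (-9, -11, 20)
  hex 4: (-8, -12, 20)
  hex 5: (-7, -12, 19)
  hex 6: (-6, -12, 18)
  hex 7: (-5, -12, 17)
  hex 8: (-4, -12, 16)
  hex 9: (-4, -11, 15)
  hex 10: (-4, -10, 14)
  hex 11: (-4, -9, 13)
  hex 12: (-4, -8, 12)
  hex 13: (-5, -7, 12)
  hex 14: (-6, -6, 12)
  hex 15: (-7, -5, 12)
  hex 16: (-8, -4, 12)
  hex 17: (-9, -4, 13)
  hex 18: (-10, -4, 14)
  hex 19: (-11, -4, 15)
  hex 20: (-12, -4, 16)
  hex 21: (-12, -5, 17)
  hex 22: (-12, -6, 18)
  hex 23: (-12, -7, 19)
Sorted: 24 hexes.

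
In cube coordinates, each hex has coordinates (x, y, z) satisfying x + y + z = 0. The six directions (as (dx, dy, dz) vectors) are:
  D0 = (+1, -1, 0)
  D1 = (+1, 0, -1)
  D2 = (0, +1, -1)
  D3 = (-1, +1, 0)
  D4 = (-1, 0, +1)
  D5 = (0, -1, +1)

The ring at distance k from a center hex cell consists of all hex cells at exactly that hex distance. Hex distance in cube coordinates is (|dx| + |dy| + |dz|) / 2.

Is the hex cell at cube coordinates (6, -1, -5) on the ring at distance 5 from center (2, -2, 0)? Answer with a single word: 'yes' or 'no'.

Answer: yes

Derivation:
|px - cx| = |6 - 2| = 4
|py - cy| = |-1 - (-2)| = 1
|pz - cz| = |-5 - 0| = 5
distance = (4+1+5)/2 = 10/2 = 5
radius = 5; distance == radius -> yes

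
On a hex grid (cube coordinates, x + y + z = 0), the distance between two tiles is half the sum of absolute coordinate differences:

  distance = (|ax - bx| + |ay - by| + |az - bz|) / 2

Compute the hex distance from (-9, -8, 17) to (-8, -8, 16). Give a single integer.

|ax - bx| = |-9 - (-8)| = 1
|ay - by| = |-8 - (-8)| = 0
|az - bz| = |17 - 16| = 1
distance = (1 + 0 + 1) / 2 = 2 / 2 = 1

Answer: 1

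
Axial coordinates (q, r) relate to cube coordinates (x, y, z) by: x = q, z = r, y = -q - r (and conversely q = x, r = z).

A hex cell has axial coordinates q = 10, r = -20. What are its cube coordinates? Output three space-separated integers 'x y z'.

x = q = 10
z = r = -20
y = -x - z = -(10) - (-20) = 10

Answer: 10 10 -20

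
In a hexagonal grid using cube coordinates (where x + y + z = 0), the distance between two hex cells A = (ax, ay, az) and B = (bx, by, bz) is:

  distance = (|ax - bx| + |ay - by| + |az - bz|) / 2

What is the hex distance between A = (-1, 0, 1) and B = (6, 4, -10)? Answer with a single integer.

|ax - bx| = |-1 - 6| = 7
|ay - by| = |0 - 4| = 4
|az - bz| = |1 - (-10)| = 11
distance = (7 + 4 + 11) / 2 = 22 / 2 = 11

Answer: 11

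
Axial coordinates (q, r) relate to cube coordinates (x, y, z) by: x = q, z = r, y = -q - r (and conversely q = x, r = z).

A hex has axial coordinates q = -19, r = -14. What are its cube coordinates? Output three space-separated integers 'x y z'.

Answer: -19 33 -14

Derivation:
x = q = -19
z = r = -14
y = -x - z = -(-19) - (-14) = 33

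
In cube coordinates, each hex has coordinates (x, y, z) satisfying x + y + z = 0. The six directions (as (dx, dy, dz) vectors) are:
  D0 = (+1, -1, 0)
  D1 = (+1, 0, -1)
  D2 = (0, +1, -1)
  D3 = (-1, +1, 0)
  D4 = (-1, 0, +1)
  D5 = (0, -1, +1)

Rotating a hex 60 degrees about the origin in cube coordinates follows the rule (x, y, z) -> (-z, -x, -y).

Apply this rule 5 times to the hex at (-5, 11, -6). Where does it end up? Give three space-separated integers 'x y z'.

Answer: -11 6 5

Derivation:
Start: (-5, 11, -6)
Step 1: (-5, 11, -6) -> (-(-6), -(-5), -(11)) = (6, 5, -11)
Step 2: (6, 5, -11) -> (-(-11), -(6), -(5)) = (11, -6, -5)
Step 3: (11, -6, -5) -> (-(-5), -(11), -(-6)) = (5, -11, 6)
Step 4: (5, -11, 6) -> (-(6), -(5), -(-11)) = (-6, -5, 11)
Step 5: (-6, -5, 11) -> (-(11), -(-6), -(-5)) = (-11, 6, 5)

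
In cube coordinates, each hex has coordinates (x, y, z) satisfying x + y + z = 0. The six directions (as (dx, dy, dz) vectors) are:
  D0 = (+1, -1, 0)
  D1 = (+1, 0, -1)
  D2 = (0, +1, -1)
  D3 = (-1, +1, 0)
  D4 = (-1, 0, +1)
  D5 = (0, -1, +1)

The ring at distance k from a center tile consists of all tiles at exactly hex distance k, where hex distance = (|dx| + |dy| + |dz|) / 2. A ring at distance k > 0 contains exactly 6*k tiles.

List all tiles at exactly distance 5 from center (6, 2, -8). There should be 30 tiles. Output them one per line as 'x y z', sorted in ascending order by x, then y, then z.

Answer: 1 2 -3
1 3 -4
1 4 -5
1 5 -6
1 6 -7
1 7 -8
2 1 -3
2 7 -9
3 0 -3
3 7 -10
4 -1 -3
4 7 -11
5 -2 -3
5 7 -12
6 -3 -3
6 7 -13
7 -3 -4
7 6 -13
8 -3 -5
8 5 -13
9 -3 -6
9 4 -13
10 -3 -7
10 3 -13
11 -3 -8
11 -2 -9
11 -1 -10
11 0 -11
11 1 -12
11 2 -13

Derivation:
Walk ring at distance 5 from (6, 2, -8):
Start at center + D4*5 = (1, 2, -3)
  hex 0: (1, 2, -3)
  hex 1: (2, 1, -3)
  hex 2: (3, 0, -3)
  hex 3: (4, -1, -3)
  hex 4: (5, -2, -3)
  hex 5: (6, -3, -3)
  hex 6: (7, -3, -4)
  hex 7: (8, -3, -5)
  hex 8: (9, -3, -6)
  hex 9: (10, -3, -7)
  hex 10: (11, -3, -8)
  hex 11: (11, -2, -9)
  hex 12: (11, -1, -10)
  hex 13: (11, 0, -11)
  hex 14: (11, 1, -12)
  hex 15: (11, 2, -13)
  hex 16: (10, 3, -13)
  hex 17: (9, 4, -13)
  hex 18: (8, 5, -13)
  hex 19: (7, 6, -13)
  hex 20: (6, 7, -13)
  hex 21: (5, 7, -12)
  hex 22: (4, 7, -11)
  hex 23: (3, 7, -10)
  hex 24: (2, 7, -9)
  hex 25: (1, 7, -8)
  hex 26: (1, 6, -7)
  hex 27: (1, 5, -6)
  hex 28: (1, 4, -5)
  hex 29: (1, 3, -4)
Sorted: 30 hexes.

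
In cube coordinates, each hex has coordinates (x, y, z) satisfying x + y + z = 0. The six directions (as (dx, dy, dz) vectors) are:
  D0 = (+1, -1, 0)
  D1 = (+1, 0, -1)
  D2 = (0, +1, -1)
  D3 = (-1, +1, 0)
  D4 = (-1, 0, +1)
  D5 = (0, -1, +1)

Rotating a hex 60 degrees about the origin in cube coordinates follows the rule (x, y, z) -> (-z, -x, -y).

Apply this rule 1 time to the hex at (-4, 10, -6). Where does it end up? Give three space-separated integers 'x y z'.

Start: (-4, 10, -6)
Step 1: (-4, 10, -6) -> (-(-6), -(-4), -(10)) = (6, 4, -10)

Answer: 6 4 -10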